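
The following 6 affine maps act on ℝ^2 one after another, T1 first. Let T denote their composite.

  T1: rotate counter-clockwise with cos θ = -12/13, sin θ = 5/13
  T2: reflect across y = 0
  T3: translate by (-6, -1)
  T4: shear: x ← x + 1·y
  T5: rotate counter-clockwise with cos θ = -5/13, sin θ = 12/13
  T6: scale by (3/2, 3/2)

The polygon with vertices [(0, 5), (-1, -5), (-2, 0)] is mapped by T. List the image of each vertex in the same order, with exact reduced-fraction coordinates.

T1 rotate counter-clockwise with cos θ = -12/13, sin θ = 5/13: (0, 5) → (-25/13, -60/13); (-1, -5) → (37/13, 55/13); (-2, 0) → (24/13, -10/13)
T2 reflect across y = 0: (-25/13, -60/13) → (-25/13, 60/13); (37/13, 55/13) → (37/13, -55/13); (24/13, -10/13) → (24/13, 10/13)
T3 translate by (-6, -1): (-25/13, 60/13) → (-103/13, 47/13); (37/13, -55/13) → (-41/13, -68/13); (24/13, 10/13) → (-54/13, -3/13)
T4 shear: x ← x + 1·y: (-103/13, 47/13) → (-56/13, 47/13); (-41/13, -68/13) → (-109/13, -68/13); (-54/13, -3/13) → (-57/13, -3/13)
T5 rotate counter-clockwise with cos θ = -5/13, sin θ = 12/13: (-56/13, 47/13) → (-284/169, -907/169); (-109/13, -68/13) → (1361/169, -968/169); (-57/13, -3/13) → (321/169, -669/169)
T6 scale by (3/2, 3/2): (-284/169, -907/169) → (-426/169, -2721/338); (1361/169, -968/169) → (4083/338, -1452/169); (321/169, -669/169) → (963/338, -2007/338)

image vertices: (-426/169, -2721/338), (4083/338, -1452/169), (963/338, -2007/338)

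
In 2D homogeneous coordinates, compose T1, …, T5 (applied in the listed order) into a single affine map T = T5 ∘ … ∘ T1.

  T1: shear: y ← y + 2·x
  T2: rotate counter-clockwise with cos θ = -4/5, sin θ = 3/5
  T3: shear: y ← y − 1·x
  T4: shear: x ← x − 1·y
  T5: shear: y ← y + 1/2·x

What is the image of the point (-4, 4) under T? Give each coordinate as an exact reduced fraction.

T(p) = (52/5, 2/5)

T1 shear: y ← y + 2·x: (-4, 4) → (-4, -4)
T2 rotate counter-clockwise with cos θ = -4/5, sin θ = 3/5: (-4, -4) → (28/5, 4/5)
T3 shear: y ← y − 1·x: (28/5, 4/5) → (28/5, -24/5)
T4 shear: x ← x − 1·y: (28/5, -24/5) → (52/5, -24/5)
T5 shear: y ← y + 1/2·x: (52/5, -24/5) → (52/5, 2/5)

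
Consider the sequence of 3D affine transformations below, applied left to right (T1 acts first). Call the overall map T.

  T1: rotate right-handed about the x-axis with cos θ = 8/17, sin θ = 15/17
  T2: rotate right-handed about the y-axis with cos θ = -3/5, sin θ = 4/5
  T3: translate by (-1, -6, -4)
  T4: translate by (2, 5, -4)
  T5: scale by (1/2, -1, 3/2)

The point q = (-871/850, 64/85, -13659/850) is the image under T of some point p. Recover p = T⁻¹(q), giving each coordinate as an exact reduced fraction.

T1 = [1 0 0 0; 0 8/17 -15/17 0; 0 15/17 8/17 0; 0 0 0 1]
T2·T1 = [-3/5 12/17 32/85 0; 0 8/17 -15/17 0; -4/5 -9/17 -24/85 0; 0 0 0 1]
T3·…·T1 = [-3/5 12/17 32/85 -1; 0 8/17 -15/17 -6; -4/5 -9/17 -24/85 -4; 0 0 0 1]
T4·…·T1 = [-3/5 12/17 32/85 1; 0 8/17 -15/17 -1; -4/5 -9/17 -24/85 -8; 0 0 0 1]
T5·…·T1 = [-3/10 6/17 16/85 1/2; 0 -8/17 15/17 1; -6/5 -27/34 -36/85 -12; 0 0 0 1]
det M = -3/4; M⁻¹ = [-6/5 0 -8/15 -29/5; 24/17 -8/17 -6/17 -76/17; 64/85 15/17 -16/85 -299/85; 0 0 0 1]
M⁻¹ · (-871/850, 64/85, -13659/850)ᵀ = (4, -3/5, -3/5)ᵀ

p = (4, -3/5, -3/5)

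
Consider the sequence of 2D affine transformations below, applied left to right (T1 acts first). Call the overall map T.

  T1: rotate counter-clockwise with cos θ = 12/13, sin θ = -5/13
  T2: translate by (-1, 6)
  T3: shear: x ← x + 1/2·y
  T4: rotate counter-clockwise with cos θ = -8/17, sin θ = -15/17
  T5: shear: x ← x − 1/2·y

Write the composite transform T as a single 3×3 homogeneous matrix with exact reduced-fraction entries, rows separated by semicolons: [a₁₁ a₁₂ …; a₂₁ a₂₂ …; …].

T = [-399/884 445/442 113/17; -205/442 -261/221 -78/17; 0 0 1]

T1 = [12/13 5/13 0; -5/13 12/13 0; 0 0 1]
T2·T1 = [12/13 5/13 -1; -5/13 12/13 6; 0 0 1]
T3·…·T1 = [19/26 11/13 2; -5/13 12/13 6; 0 0 1]
T4·…·T1 = [-151/221 92/221 74/17; -205/442 -261/221 -78/17; 0 0 1]
T5·…·T1 = [-399/884 445/442 113/17; -205/442 -261/221 -78/17; 0 0 1]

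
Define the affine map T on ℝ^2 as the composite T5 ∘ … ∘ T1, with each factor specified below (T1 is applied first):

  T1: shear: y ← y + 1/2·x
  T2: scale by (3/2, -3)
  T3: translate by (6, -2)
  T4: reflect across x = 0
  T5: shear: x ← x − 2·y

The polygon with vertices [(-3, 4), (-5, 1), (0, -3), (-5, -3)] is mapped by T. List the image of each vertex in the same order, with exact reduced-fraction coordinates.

T1 shear: y ← y + 1/2·x: (-3, 4) → (-3, 5/2); (-5, 1) → (-5, -3/2); (0, -3) → (0, -3); (-5, -3) → (-5, -11/2)
T2 scale by (3/2, -3): (-3, 5/2) → (-9/2, -15/2); (-5, -3/2) → (-15/2, 9/2); (0, -3) → (0, 9); (-5, -11/2) → (-15/2, 33/2)
T3 translate by (6, -2): (-9/2, -15/2) → (3/2, -19/2); (-15/2, 9/2) → (-3/2, 5/2); (0, 9) → (6, 7); (-15/2, 33/2) → (-3/2, 29/2)
T4 reflect across x = 0: (3/2, -19/2) → (-3/2, -19/2); (-3/2, 5/2) → (3/2, 5/2); (6, 7) → (-6, 7); (-3/2, 29/2) → (3/2, 29/2)
T5 shear: x ← x − 2·y: (-3/2, -19/2) → (35/2, -19/2); (3/2, 5/2) → (-7/2, 5/2); (-6, 7) → (-20, 7); (3/2, 29/2) → (-55/2, 29/2)

image vertices: (35/2, -19/2), (-7/2, 5/2), (-20, 7), (-55/2, 29/2)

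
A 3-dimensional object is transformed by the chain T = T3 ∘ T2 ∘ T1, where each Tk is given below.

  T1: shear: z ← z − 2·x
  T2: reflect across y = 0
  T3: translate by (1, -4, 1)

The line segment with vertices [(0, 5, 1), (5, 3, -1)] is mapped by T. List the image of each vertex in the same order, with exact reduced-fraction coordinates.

T1 shear: z ← z − 2·x: (0, 5, 1) → (0, 5, 1); (5, 3, -1) → (5, 3, -11)
T2 reflect across y = 0: (0, 5, 1) → (0, -5, 1); (5, 3, -11) → (5, -3, -11)
T3 translate by (1, -4, 1): (0, -5, 1) → (1, -9, 2); (5, -3, -11) → (6, -7, -10)

image vertices: (1, -9, 2), (6, -7, -10)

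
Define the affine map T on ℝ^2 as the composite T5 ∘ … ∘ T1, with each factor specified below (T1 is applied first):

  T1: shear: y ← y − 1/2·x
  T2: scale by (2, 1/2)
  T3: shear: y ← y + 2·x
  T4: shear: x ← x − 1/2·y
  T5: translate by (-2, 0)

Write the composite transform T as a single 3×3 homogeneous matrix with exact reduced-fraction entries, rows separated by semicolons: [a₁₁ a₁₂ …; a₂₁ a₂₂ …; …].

T = [1/8 -1/4 -2; 15/4 1/2 0; 0 0 1]

T1 = [1 0 0; -1/2 1 0; 0 0 1]
T2·T1 = [2 0 0; -1/4 1/2 0; 0 0 1]
T3·…·T1 = [2 0 0; 15/4 1/2 0; 0 0 1]
T4·…·T1 = [1/8 -1/4 0; 15/4 1/2 0; 0 0 1]
T5·…·T1 = [1/8 -1/4 -2; 15/4 1/2 0; 0 0 1]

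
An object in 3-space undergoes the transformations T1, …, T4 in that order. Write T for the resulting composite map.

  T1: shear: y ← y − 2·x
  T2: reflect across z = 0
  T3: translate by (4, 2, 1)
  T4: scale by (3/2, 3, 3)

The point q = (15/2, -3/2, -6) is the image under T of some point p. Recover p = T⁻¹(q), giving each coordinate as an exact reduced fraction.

p = (1, -1/2, 3)

T1 = [1 0 0 0; -2 1 0 0; 0 0 1 0; 0 0 0 1]
T2·T1 = [1 0 0 0; -2 1 0 0; 0 0 -1 0; 0 0 0 1]
T3·…·T1 = [1 0 0 4; -2 1 0 2; 0 0 -1 1; 0 0 0 1]
T4·…·T1 = [3/2 0 0 6; -6 3 0 6; 0 0 -3 3; 0 0 0 1]
det M = -27/2; M⁻¹ = [2/3 0 0 -4; 4/3 1/3 0 -10; 0 0 -1/3 1; 0 0 0 1]
M⁻¹ · (15/2, -3/2, -6)ᵀ = (1, -1/2, 3)ᵀ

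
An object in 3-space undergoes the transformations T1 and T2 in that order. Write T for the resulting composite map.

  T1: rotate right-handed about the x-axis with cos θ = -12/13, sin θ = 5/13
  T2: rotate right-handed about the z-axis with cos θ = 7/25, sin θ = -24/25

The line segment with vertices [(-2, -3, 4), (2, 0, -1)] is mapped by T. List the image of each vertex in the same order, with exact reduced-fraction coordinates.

image vertices: (202/325, 736/325, -63/13), (302/325, -589/325, 12/13)

T1 rotate right-handed about the x-axis with cos θ = -12/13, sin θ = 5/13: (-2, -3, 4) → (-2, 16/13, -63/13); (2, 0, -1) → (2, 5/13, 12/13)
T2 rotate right-handed about the z-axis with cos θ = 7/25, sin θ = -24/25: (-2, 16/13, -63/13) → (202/325, 736/325, -63/13); (2, 5/13, 12/13) → (302/325, -589/325, 12/13)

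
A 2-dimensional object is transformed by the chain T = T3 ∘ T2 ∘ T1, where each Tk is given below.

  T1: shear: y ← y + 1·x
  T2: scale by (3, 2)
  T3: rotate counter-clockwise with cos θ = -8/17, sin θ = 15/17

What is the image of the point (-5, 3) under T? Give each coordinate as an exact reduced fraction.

T(p) = (180/17, -193/17)

T1 shear: y ← y + 1·x: (-5, 3) → (-5, -2)
T2 scale by (3, 2): (-5, -2) → (-15, -4)
T3 rotate counter-clockwise with cos θ = -8/17, sin θ = 15/17: (-15, -4) → (180/17, -193/17)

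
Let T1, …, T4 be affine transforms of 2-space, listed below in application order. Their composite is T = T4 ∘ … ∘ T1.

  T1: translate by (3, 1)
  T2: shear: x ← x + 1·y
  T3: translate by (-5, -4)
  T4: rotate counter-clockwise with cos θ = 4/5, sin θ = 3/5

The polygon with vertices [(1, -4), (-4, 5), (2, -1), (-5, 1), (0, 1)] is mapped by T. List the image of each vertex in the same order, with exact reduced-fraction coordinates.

T1 translate by (3, 1): (1, -4) → (4, -3); (-4, 5) → (-1, 6); (2, -1) → (5, 0); (-5, 1) → (-2, 2); (0, 1) → (3, 2)
T2 shear: x ← x + 1·y: (4, -3) → (1, -3); (-1, 6) → (5, 6); (5, 0) → (5, 0); (-2, 2) → (0, 2); (3, 2) → (5, 2)
T3 translate by (-5, -4): (1, -3) → (-4, -7); (5, 6) → (0, 2); (5, 0) → (0, -4); (0, 2) → (-5, -2); (5, 2) → (0, -2)
T4 rotate counter-clockwise with cos θ = 4/5, sin θ = 3/5: (-4, -7) → (1, -8); (0, 2) → (-6/5, 8/5); (0, -4) → (12/5, -16/5); (-5, -2) → (-14/5, -23/5); (0, -2) → (6/5, -8/5)

image vertices: (1, -8), (-6/5, 8/5), (12/5, -16/5), (-14/5, -23/5), (6/5, -8/5)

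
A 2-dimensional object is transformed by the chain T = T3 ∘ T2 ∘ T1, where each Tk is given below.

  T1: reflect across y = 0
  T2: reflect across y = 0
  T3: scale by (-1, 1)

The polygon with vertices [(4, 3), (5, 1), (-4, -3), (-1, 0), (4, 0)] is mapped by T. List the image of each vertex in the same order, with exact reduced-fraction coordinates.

T1 reflect across y = 0: (4, 3) → (4, -3); (5, 1) → (5, -1); (-4, -3) → (-4, 3); (-1, 0) → (-1, 0); (4, 0) → (4, 0)
T2 reflect across y = 0: (4, -3) → (4, 3); (5, -1) → (5, 1); (-4, 3) → (-4, -3); (-1, 0) → (-1, 0); (4, 0) → (4, 0)
T3 scale by (-1, 1): (4, 3) → (-4, 3); (5, 1) → (-5, 1); (-4, -3) → (4, -3); (-1, 0) → (1, 0); (4, 0) → (-4, 0)

image vertices: (-4, 3), (-5, 1), (4, -3), (1, 0), (-4, 0)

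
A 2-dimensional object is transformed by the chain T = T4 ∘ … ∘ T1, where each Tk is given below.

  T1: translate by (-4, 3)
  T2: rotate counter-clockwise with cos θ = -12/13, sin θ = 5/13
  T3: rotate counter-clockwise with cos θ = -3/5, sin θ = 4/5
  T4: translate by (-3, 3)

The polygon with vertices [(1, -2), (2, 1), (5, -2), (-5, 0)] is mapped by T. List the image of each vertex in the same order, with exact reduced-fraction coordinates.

image vertices: (-36/13, 80/13), (5/13, 77/13), (-116/65, 148/65), (-30/13, 162/13)

T1 translate by (-4, 3): (1, -2) → (-3, 1); (2, 1) → (-2, 4); (5, -2) → (1, 1); (-5, 0) → (-9, 3)
T2 rotate counter-clockwise with cos θ = -12/13, sin θ = 5/13: (-3, 1) → (31/13, -27/13); (-2, 4) → (4/13, -58/13); (1, 1) → (-17/13, -7/13); (-9, 3) → (93/13, -81/13)
T3 rotate counter-clockwise with cos θ = -3/5, sin θ = 4/5: (31/13, -27/13) → (3/13, 41/13); (4/13, -58/13) → (44/13, 38/13); (-17/13, -7/13) → (79/65, -47/65); (93/13, -81/13) → (9/13, 123/13)
T4 translate by (-3, 3): (3/13, 41/13) → (-36/13, 80/13); (44/13, 38/13) → (5/13, 77/13); (79/65, -47/65) → (-116/65, 148/65); (9/13, 123/13) → (-30/13, 162/13)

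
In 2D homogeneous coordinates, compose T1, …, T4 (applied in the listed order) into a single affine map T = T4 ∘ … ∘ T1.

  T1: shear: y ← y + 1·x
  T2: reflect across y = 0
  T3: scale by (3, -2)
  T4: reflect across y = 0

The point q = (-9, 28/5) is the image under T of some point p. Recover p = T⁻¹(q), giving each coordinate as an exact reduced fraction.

p = (-3, 1/5)

T1 = [1 0 0; 1 1 0; 0 0 1]
T2·T1 = [1 0 0; -1 -1 0; 0 0 1]
T3·…·T1 = [3 0 0; 2 2 0; 0 0 1]
T4·…·T1 = [3 0 0; -2 -2 0; 0 0 1]
det M = -6; M⁻¹ = [1/3 0 0; -1/3 -1/2 0; 0 0 1]
M⁻¹ · (-9, 28/5)ᵀ = (-3, 1/5)ᵀ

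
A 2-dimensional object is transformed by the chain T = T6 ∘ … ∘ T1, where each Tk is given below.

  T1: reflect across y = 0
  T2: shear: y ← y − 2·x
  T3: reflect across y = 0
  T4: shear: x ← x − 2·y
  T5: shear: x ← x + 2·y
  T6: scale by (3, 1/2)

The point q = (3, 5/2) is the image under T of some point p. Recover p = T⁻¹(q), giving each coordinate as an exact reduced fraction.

T1 = [1 0 0; 0 -1 0; 0 0 1]
T2·T1 = [1 0 0; -2 -1 0; 0 0 1]
T3·…·T1 = [1 0 0; 2 1 0; 0 0 1]
T4·…·T1 = [-3 -2 0; 2 1 0; 0 0 1]
T5·…·T1 = [1 0 0; 2 1 0; 0 0 1]
T6·…·T1 = [3 0 0; 1 1/2 0; 0 0 1]
det M = 3/2; M⁻¹ = [1/3 0 0; -2/3 2 0; 0 0 1]
M⁻¹ · (3, 5/2)ᵀ = (1, 3)ᵀ

p = (1, 3)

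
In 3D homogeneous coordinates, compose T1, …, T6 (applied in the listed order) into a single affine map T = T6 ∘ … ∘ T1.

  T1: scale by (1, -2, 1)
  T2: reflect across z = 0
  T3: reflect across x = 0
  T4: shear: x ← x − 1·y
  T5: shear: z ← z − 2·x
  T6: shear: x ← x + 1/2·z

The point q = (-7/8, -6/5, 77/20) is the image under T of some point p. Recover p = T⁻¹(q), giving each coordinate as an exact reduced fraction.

p = (4, 3/5, 7/4)

T1 = [1 0 0 0; 0 -2 0 0; 0 0 1 0; 0 0 0 1]
T2·T1 = [1 0 0 0; 0 -2 0 0; 0 0 -1 0; 0 0 0 1]
T3·…·T1 = [-1 0 0 0; 0 -2 0 0; 0 0 -1 0; 0 0 0 1]
T4·…·T1 = [-1 2 0 0; 0 -2 0 0; 0 0 -1 0; 0 0 0 1]
T5·…·T1 = [-1 2 0 0; 0 -2 0 0; 2 -4 -1 0; 0 0 0 1]
T6·…·T1 = [0 0 -1/2 0; 0 -2 0 0; 2 -4 -1 0; 0 0 0 1]
det M = -2; M⁻¹ = [-1 -1 1/2 0; 0 -1/2 0 0; -2 0 0 0; 0 0 0 1]
M⁻¹ · (-7/8, -6/5, 77/20)ᵀ = (4, 3/5, 7/4)ᵀ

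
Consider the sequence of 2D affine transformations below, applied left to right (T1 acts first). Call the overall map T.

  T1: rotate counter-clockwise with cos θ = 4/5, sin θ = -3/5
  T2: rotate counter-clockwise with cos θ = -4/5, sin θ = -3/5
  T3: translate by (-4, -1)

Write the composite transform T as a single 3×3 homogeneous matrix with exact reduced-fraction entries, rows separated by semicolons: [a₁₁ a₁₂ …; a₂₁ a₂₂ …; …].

T = [-1 0 -4; 0 -1 -1; 0 0 1]

T1 = [4/5 3/5 0; -3/5 4/5 0; 0 0 1]
T2·T1 = [-1 0 0; 0 -1 0; 0 0 1]
T3·…·T1 = [-1 0 -4; 0 -1 -1; 0 0 1]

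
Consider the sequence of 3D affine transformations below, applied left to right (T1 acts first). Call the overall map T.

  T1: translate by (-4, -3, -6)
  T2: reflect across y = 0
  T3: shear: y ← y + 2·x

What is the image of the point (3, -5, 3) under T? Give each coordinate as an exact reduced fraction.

T(p) = (-1, 6, -3)

T1 translate by (-4, -3, -6): (3, -5, 3) → (-1, -8, -3)
T2 reflect across y = 0: (-1, -8, -3) → (-1, 8, -3)
T3 shear: y ← y + 2·x: (-1, 8, -3) → (-1, 6, -3)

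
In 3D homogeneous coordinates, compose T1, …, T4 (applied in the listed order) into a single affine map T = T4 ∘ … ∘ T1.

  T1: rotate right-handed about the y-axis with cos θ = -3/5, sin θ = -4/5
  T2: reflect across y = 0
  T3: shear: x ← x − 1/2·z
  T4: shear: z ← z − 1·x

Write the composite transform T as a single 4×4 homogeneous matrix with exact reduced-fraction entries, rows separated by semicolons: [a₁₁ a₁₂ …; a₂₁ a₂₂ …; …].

T1 = [-3/5 0 -4/5 0; 0 1 0 0; 4/5 0 -3/5 0; 0 0 0 1]
T2·T1 = [-3/5 0 -4/5 0; 0 -1 0 0; 4/5 0 -3/5 0; 0 0 0 1]
T3·…·T1 = [-1 0 -1/2 0; 0 -1 0 0; 4/5 0 -3/5 0; 0 0 0 1]
T4·…·T1 = [-1 0 -1/2 0; 0 -1 0 0; 9/5 0 -1/10 0; 0 0 0 1]

T = [-1 0 -1/2 0; 0 -1 0 0; 9/5 0 -1/10 0; 0 0 0 1]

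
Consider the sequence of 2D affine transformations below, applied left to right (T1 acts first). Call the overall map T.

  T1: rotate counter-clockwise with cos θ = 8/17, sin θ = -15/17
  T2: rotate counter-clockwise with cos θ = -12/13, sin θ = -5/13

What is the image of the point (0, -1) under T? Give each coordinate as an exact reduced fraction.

T(p) = (140/221, 171/221)

T1 rotate counter-clockwise with cos θ = 8/17, sin θ = -15/17: (0, -1) → (-15/17, -8/17)
T2 rotate counter-clockwise with cos θ = -12/13, sin θ = -5/13: (-15/17, -8/17) → (140/221, 171/221)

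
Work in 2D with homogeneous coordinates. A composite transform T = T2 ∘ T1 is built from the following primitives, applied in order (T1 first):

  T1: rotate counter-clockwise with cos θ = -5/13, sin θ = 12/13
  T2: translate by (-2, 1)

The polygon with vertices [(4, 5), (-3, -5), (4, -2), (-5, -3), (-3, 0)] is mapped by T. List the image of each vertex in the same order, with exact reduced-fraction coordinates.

image vertices: (-106/13, 36/13), (49/13, 2/13), (-22/13, 71/13), (35/13, -32/13), (-11/13, -23/13)

T1 rotate counter-clockwise with cos θ = -5/13, sin θ = 12/13: (4, 5) → (-80/13, 23/13); (-3, -5) → (75/13, -11/13); (4, -2) → (4/13, 58/13); (-5, -3) → (61/13, -45/13); (-3, 0) → (15/13, -36/13)
T2 translate by (-2, 1): (-80/13, 23/13) → (-106/13, 36/13); (75/13, -11/13) → (49/13, 2/13); (4/13, 58/13) → (-22/13, 71/13); (61/13, -45/13) → (35/13, -32/13); (15/13, -36/13) → (-11/13, -23/13)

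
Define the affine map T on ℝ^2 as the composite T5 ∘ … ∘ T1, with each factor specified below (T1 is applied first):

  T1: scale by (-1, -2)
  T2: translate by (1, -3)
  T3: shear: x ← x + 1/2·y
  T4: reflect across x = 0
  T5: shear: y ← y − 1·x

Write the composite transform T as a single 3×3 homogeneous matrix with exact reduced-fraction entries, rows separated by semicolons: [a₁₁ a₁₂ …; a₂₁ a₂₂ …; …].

T = [1 1 1/2; -1 -3 -7/2; 0 0 1]

T1 = [-1 0 0; 0 -2 0; 0 0 1]
T2·T1 = [-1 0 1; 0 -2 -3; 0 0 1]
T3·…·T1 = [-1 -1 -1/2; 0 -2 -3; 0 0 1]
T4·…·T1 = [1 1 1/2; 0 -2 -3; 0 0 1]
T5·…·T1 = [1 1 1/2; -1 -3 -7/2; 0 0 1]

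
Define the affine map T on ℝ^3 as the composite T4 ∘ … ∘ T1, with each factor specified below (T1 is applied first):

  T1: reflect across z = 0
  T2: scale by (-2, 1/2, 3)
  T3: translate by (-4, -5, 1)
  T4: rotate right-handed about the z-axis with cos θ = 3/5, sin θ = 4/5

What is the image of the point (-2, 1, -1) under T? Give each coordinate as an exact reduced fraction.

T1 reflect across z = 0: (-2, 1, -1) → (-2, 1, 1)
T2 scale by (-2, 1/2, 3): (-2, 1, 1) → (4, 1/2, 3)
T3 translate by (-4, -5, 1): (4, 1/2, 3) → (0, -9/2, 4)
T4 rotate right-handed about the z-axis with cos θ = 3/5, sin θ = 4/5: (0, -9/2, 4) → (18/5, -27/10, 4)

T(p) = (18/5, -27/10, 4)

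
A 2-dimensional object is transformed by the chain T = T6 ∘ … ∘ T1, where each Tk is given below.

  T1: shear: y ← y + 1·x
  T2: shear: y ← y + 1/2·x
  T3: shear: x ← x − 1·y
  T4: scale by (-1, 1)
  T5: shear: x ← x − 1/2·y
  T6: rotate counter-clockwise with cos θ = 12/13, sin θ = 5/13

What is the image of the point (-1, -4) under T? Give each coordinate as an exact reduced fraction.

T(p) = (1/2, -23/4)

T1 shear: y ← y + 1·x: (-1, -4) → (-1, -5)
T2 shear: y ← y + 1/2·x: (-1, -5) → (-1, -11/2)
T3 shear: x ← x − 1·y: (-1, -11/2) → (9/2, -11/2)
T4 scale by (-1, 1): (9/2, -11/2) → (-9/2, -11/2)
T5 shear: x ← x − 1/2·y: (-9/2, -11/2) → (-7/4, -11/2)
T6 rotate counter-clockwise with cos θ = 12/13, sin θ = 5/13: (-7/4, -11/2) → (1/2, -23/4)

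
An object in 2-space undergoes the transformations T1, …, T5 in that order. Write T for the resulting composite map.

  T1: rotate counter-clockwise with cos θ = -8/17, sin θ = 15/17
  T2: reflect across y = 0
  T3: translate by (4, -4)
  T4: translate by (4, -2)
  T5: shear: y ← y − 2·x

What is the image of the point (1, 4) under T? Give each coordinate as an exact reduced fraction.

T(p) = (4, -13)

T1 rotate counter-clockwise with cos θ = -8/17, sin θ = 15/17: (1, 4) → (-4, -1)
T2 reflect across y = 0: (-4, -1) → (-4, 1)
T3 translate by (4, -4): (-4, 1) → (0, -3)
T4 translate by (4, -2): (0, -3) → (4, -5)
T5 shear: y ← y − 2·x: (4, -5) → (4, -13)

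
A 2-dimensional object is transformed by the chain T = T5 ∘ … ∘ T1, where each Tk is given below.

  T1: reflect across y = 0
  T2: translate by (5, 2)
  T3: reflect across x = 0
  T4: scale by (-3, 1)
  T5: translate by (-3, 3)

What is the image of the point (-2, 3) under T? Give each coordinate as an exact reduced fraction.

T(p) = (6, 2)

T1 reflect across y = 0: (-2, 3) → (-2, -3)
T2 translate by (5, 2): (-2, -3) → (3, -1)
T3 reflect across x = 0: (3, -1) → (-3, -1)
T4 scale by (-3, 1): (-3, -1) → (9, -1)
T5 translate by (-3, 3): (9, -1) → (6, 2)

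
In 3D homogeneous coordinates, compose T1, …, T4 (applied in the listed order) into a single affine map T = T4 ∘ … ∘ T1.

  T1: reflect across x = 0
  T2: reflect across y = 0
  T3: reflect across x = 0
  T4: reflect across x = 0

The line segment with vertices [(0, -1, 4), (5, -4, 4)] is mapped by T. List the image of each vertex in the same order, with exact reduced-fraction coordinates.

image vertices: (0, 1, 4), (-5, 4, 4)

T1 reflect across x = 0: (0, -1, 4) → (0, -1, 4); (5, -4, 4) → (-5, -4, 4)
T2 reflect across y = 0: (0, -1, 4) → (0, 1, 4); (-5, -4, 4) → (-5, 4, 4)
T3 reflect across x = 0: (0, 1, 4) → (0, 1, 4); (-5, 4, 4) → (5, 4, 4)
T4 reflect across x = 0: (0, 1, 4) → (0, 1, 4); (5, 4, 4) → (-5, 4, 4)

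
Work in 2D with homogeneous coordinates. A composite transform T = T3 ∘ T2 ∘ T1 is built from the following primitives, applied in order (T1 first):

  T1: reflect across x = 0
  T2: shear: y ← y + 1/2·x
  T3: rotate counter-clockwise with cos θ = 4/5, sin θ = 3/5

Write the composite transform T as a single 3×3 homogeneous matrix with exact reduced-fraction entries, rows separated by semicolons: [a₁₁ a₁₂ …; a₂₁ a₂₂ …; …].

T = [-1/2 -3/5 0; -1 4/5 0; 0 0 1]

T1 = [-1 0 0; 0 1 0; 0 0 1]
T2·T1 = [-1 0 0; -1/2 1 0; 0 0 1]
T3·…·T1 = [-1/2 -3/5 0; -1 4/5 0; 0 0 1]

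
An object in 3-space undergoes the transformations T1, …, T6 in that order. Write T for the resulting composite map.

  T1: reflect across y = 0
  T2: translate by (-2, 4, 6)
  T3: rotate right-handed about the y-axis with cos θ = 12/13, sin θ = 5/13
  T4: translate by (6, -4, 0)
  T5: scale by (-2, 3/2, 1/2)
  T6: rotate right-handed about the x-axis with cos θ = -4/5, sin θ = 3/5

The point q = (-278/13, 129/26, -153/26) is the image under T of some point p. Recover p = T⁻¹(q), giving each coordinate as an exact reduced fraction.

p = (5, 5, -1)

T1 = [1 0 0 0; 0 -1 0 0; 0 0 1 0; 0 0 0 1]
T2·T1 = [1 0 0 -2; 0 -1 0 4; 0 0 1 6; 0 0 0 1]
T3·…·T1 = [12/13 0 5/13 6/13; 0 -1 0 4; -5/13 0 12/13 82/13; 0 0 0 1]
T4·…·T1 = [12/13 0 5/13 84/13; 0 -1 0 0; -5/13 0 12/13 82/13; 0 0 0 1]
T5·…·T1 = [-24/13 0 -10/13 -168/13; 0 -3/2 0 0; -5/26 0 6/13 41/13; 0 0 0 1]
T6·…·T1 = [-24/13 0 -10/13 -168/13; 3/26 6/5 -18/65 -123/65; 2/13 -9/10 -24/65 -164/65; 0 0 0 1]
det M = 3/2; M⁻¹ = [-6/13 6/13 8/13 -46/13; 0 8/15 -2/5 0; -5/26 -72/65 -96/65 -108/13; 0 0 0 1]
M⁻¹ · (-278/13, 129/26, -153/26)ᵀ = (5, 5, -1)ᵀ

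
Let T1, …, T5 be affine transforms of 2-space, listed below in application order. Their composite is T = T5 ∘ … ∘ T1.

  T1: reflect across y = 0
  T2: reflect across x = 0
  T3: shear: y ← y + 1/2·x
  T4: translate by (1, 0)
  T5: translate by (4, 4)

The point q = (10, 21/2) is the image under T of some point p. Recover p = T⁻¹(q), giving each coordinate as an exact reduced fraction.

T1 = [1 0 0; 0 -1 0; 0 0 1]
T2·T1 = [-1 0 0; 0 -1 0; 0 0 1]
T3·…·T1 = [-1 0 0; -1/2 -1 0; 0 0 1]
T4·…·T1 = [-1 0 1; -1/2 -1 0; 0 0 1]
T5·…·T1 = [-1 0 5; -1/2 -1 4; 0 0 1]
det M = 1; M⁻¹ = [-1 0 5; 1/2 -1 3/2; 0 0 1]
M⁻¹ · (10, 21/2)ᵀ = (-5, -4)ᵀ

p = (-5, -4)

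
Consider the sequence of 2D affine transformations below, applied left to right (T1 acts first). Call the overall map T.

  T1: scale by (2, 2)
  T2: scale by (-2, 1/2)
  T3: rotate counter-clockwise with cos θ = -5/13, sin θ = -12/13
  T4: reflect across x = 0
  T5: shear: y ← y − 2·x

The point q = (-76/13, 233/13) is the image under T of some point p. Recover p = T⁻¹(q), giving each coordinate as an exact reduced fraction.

T1 = [2 0 0; 0 2 0; 0 0 1]
T2·T1 = [-4 0 0; 0 1 0; 0 0 1]
T3·…·T1 = [20/13 12/13 0; 48/13 -5/13 0; 0 0 1]
T4·…·T1 = [-20/13 -12/13 0; 48/13 -5/13 0; 0 0 1]
T5·…·T1 = [-20/13 -12/13 0; 88/13 19/13 0; 0 0 1]
det M = 4; M⁻¹ = [19/52 3/13 0; -22/13 -5/13 0; 0 0 1]
M⁻¹ · (-76/13, 233/13)ᵀ = (2, 3)ᵀ

p = (2, 3)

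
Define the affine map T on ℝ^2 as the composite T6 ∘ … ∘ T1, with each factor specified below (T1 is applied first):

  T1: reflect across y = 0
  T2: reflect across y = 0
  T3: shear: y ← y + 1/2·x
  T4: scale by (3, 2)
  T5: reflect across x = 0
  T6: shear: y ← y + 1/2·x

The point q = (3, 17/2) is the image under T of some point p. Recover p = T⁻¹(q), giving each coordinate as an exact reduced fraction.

p = (-1, 4)

T1 = [1 0 0; 0 -1 0; 0 0 1]
T2·T1 = [1 0 0; 0 1 0; 0 0 1]
T3·…·T1 = [1 0 0; 1/2 1 0; 0 0 1]
T4·…·T1 = [3 0 0; 1 2 0; 0 0 1]
T5·…·T1 = [-3 0 0; 1 2 0; 0 0 1]
T6·…·T1 = [-3 0 0; -1/2 2 0; 0 0 1]
det M = -6; M⁻¹ = [-1/3 0 0; -1/12 1/2 0; 0 0 1]
M⁻¹ · (3, 17/2)ᵀ = (-1, 4)ᵀ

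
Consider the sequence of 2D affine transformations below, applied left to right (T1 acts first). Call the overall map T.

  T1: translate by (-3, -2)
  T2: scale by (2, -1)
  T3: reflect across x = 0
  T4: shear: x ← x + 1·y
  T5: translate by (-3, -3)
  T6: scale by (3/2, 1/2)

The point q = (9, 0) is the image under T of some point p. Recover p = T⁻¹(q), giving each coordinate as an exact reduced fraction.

p = (0, -1)

T1 = [1 0 -3; 0 1 -2; 0 0 1]
T2·T1 = [2 0 -6; 0 -1 2; 0 0 1]
T3·…·T1 = [-2 0 6; 0 -1 2; 0 0 1]
T4·…·T1 = [-2 -1 8; 0 -1 2; 0 0 1]
T5·…·T1 = [-2 -1 5; 0 -1 -1; 0 0 1]
T6·…·T1 = [-3 -3/2 15/2; 0 -1/2 -1/2; 0 0 1]
det M = 3/2; M⁻¹ = [-1/3 1 3; 0 -2 -1; 0 0 1]
M⁻¹ · (9, 0)ᵀ = (0, -1)ᵀ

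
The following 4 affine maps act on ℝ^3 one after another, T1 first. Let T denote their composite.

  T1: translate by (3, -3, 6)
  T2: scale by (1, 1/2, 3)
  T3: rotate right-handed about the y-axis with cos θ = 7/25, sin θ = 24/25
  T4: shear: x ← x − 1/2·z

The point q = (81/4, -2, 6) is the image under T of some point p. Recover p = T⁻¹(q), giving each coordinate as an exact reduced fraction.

T1 = [1 0 0 3; 0 1 0 -3; 0 0 1 6; 0 0 0 1]
T2·T1 = [1 0 0 3; 0 1/2 0 -3/2; 0 0 3 18; 0 0 0 1]
T3·…·T1 = [7/25 0 72/25 453/25; 0 1/2 0 -3/2; -24/25 0 21/25 54/25; 0 0 0 1]
T4·…·T1 = [19/25 0 123/50 426/25; 0 1/2 0 -3/2; -24/25 0 21/25 54/25; 0 0 0 1]
det M = 3/2; M⁻¹ = [7/25 0 -41/50 -3; 0 2 0 3; 8/25 0 19/75 -6; 0 0 0 1]
M⁻¹ · (81/4, -2, 6)ᵀ = (-9/4, -1, 2)ᵀ

p = (-9/4, -1, 2)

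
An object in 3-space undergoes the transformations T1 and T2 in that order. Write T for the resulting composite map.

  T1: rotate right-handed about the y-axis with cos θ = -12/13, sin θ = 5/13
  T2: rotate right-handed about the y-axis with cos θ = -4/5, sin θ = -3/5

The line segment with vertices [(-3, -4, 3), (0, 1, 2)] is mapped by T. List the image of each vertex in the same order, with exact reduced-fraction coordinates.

image vertices: (-141/65, -4, 237/65), (32/65, 1, 126/65)

T1 rotate right-handed about the y-axis with cos θ = -12/13, sin θ = 5/13: (-3, -4, 3) → (51/13, -4, -21/13); (0, 1, 2) → (10/13, 1, -24/13)
T2 rotate right-handed about the y-axis with cos θ = -4/5, sin θ = -3/5: (51/13, -4, -21/13) → (-141/65, -4, 237/65); (10/13, 1, -24/13) → (32/65, 1, 126/65)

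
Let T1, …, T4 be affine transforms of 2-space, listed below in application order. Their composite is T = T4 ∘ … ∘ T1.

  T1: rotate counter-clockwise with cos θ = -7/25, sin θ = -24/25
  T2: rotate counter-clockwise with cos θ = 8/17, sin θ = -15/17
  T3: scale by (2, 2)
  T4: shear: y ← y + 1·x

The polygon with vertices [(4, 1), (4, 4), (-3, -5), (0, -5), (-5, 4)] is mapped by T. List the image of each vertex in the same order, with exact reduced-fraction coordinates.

T1 rotate counter-clockwise with cos θ = -7/25, sin θ = -24/25: (4, 1) → (-4/25, -103/25); (4, 4) → (68/25, -124/25); (-3, -5) → (-99/25, 107/25); (0, -5) → (-24/5, 7/5); (-5, 4) → (131/25, 92/25)
T2 rotate counter-clockwise with cos θ = 8/17, sin θ = -15/17: (-4/25, -103/25) → (-1577/425, -764/425); (68/25, -124/25) → (-1316/425, -2012/425); (-99/25, 107/25) → (813/425, 2341/425); (-24/5, 7/5) → (-87/85, 416/85); (131/25, 92/25) → (2428/425, -1229/425)
T3 scale by (2, 2): (-1577/425, -764/425) → (-3154/425, -1528/425); (-1316/425, -2012/425) → (-2632/425, -4024/425); (813/425, 2341/425) → (1626/425, 4682/425); (-87/85, 416/85) → (-174/85, 832/85); (2428/425, -1229/425) → (4856/425, -2458/425)
T4 shear: y ← y + 1·x: (-3154/425, -1528/425) → (-3154/425, -4682/425); (-2632/425, -4024/425) → (-2632/425, -6656/425); (1626/425, 4682/425) → (1626/425, 6308/425); (-174/85, 832/85) → (-174/85, 658/85); (4856/425, -2458/425) → (4856/425, 2398/425)

image vertices: (-3154/425, -4682/425), (-2632/425, -6656/425), (1626/425, 6308/425), (-174/85, 658/85), (4856/425, 2398/425)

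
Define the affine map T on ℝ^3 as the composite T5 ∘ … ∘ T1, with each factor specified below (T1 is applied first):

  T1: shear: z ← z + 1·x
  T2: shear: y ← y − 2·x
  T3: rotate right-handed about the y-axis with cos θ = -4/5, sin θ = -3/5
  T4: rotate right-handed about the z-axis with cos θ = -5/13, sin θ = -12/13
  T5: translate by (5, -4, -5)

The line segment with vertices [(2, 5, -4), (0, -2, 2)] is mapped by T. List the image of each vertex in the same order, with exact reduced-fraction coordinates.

image vertices: (79/13, -261/65, -11/5), (47/13, -138/65, -33/5)

T1 shear: z ← z + 1·x: (2, 5, -4) → (2, 5, -2); (0, -2, 2) → (0, -2, 2)
T2 shear: y ← y − 2·x: (2, 5, -2) → (2, 1, -2); (0, -2, 2) → (0, -2, 2)
T3 rotate right-handed about the y-axis with cos θ = -4/5, sin θ = -3/5: (2, 1, -2) → (-2/5, 1, 14/5); (0, -2, 2) → (-6/5, -2, -8/5)
T4 rotate right-handed about the z-axis with cos θ = -5/13, sin θ = -12/13: (-2/5, 1, 14/5) → (14/13, -1/65, 14/5); (-6/5, -2, -8/5) → (-18/13, 122/65, -8/5)
T5 translate by (5, -4, -5): (14/13, -1/65, 14/5) → (79/13, -261/65, -11/5); (-18/13, 122/65, -8/5) → (47/13, -138/65, -33/5)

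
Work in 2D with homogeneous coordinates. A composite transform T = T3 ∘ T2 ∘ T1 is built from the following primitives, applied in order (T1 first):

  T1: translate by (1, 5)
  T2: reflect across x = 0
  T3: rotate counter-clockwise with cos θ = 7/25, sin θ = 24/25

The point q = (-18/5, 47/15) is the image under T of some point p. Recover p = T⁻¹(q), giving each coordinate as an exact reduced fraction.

T1 = [1 0 1; 0 1 5; 0 0 1]
T2·T1 = [-1 0 -1; 0 1 5; 0 0 1]
T3·…·T1 = [-7/25 -24/25 -127/25; -24/25 7/25 11/25; 0 0 1]
det M = -1; M⁻¹ = [-7/25 -24/25 -1; -24/25 7/25 -5; 0 0 1]
M⁻¹ · (-18/5, 47/15)ᵀ = (-3, -2/3)ᵀ

p = (-3, -2/3)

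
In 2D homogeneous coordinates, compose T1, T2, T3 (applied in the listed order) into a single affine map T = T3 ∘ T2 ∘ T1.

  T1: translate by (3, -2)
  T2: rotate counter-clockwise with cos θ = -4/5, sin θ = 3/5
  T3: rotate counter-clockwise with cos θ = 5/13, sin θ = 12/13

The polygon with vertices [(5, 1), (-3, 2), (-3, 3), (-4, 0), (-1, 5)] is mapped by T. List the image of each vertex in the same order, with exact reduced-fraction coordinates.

T1 translate by (3, -2): (5, 1) → (8, -1); (-3, 2) → (0, 0); (-3, 3) → (0, 1); (-4, 0) → (-1, -2); (-1, 5) → (2, 3)
T2 rotate counter-clockwise with cos θ = -4/5, sin θ = 3/5: (8, -1) → (-29/5, 28/5); (0, 0) → (0, 0); (0, 1) → (-3/5, -4/5); (-1, -2) → (2, 1); (2, 3) → (-17/5, -6/5)
T3 rotate counter-clockwise with cos θ = 5/13, sin θ = 12/13: (-29/5, 28/5) → (-37/5, -16/5); (0, 0) → (0, 0); (-3/5, -4/5) → (33/65, -56/65); (2, 1) → (-2/13, 29/13); (-17/5, -6/5) → (-1/5, -18/5)

image vertices: (-37/5, -16/5), (0, 0), (33/65, -56/65), (-2/13, 29/13), (-1/5, -18/5)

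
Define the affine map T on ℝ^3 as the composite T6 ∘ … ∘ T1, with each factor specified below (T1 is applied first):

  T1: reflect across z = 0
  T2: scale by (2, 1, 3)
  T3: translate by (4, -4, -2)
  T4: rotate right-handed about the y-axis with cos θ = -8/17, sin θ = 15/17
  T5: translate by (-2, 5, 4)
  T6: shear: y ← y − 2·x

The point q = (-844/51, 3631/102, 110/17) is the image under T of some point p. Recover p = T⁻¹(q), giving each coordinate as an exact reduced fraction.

T1 = [1 0 0 0; 0 1 0 0; 0 0 -1 0; 0 0 0 1]
T2·T1 = [2 0 0 0; 0 1 0 0; 0 0 -3 0; 0 0 0 1]
T3·…·T1 = [2 0 0 4; 0 1 0 -4; 0 0 -3 -2; 0 0 0 1]
T4·…·T1 = [-16/17 0 -45/17 -62/17; 0 1 0 -4; -30/17 0 24/17 -44/17; 0 0 0 1]
T5·…·T1 = [-16/17 0 -45/17 -96/17; 0 1 0 1; -30/17 0 24/17 24/17; 0 0 0 1]
T6·…·T1 = [-16/17 0 -45/17 -96/17; 32/17 1 90/17 209/17; -30/17 0 24/17 24/17; 0 0 0 1]
det M = -6; M⁻¹ = [-4/17 0 -15/34 -12/17; 2 1 0 -1; -5/17 0 8/51 -32/17; 0 0 0 1]
M⁻¹ · (-844/51, 3631/102, 110/17)ᵀ = (1/3, 3/2, 4)ᵀ

p = (1/3, 3/2, 4)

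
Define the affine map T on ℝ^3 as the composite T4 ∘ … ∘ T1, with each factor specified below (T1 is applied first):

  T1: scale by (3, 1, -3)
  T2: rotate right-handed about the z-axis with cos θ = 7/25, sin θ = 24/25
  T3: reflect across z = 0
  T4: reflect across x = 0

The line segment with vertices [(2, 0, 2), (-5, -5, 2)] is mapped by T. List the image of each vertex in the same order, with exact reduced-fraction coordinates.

image vertices: (-42/25, 144/25, 6), (-3/5, -79/5, 6)

T1 scale by (3, 1, -3): (2, 0, 2) → (6, 0, -6); (-5, -5, 2) → (-15, -5, -6)
T2 rotate right-handed about the z-axis with cos θ = 7/25, sin θ = 24/25: (6, 0, -6) → (42/25, 144/25, -6); (-15, -5, -6) → (3/5, -79/5, -6)
T3 reflect across z = 0: (42/25, 144/25, -6) → (42/25, 144/25, 6); (3/5, -79/5, -6) → (3/5, -79/5, 6)
T4 reflect across x = 0: (42/25, 144/25, 6) → (-42/25, 144/25, 6); (3/5, -79/5, 6) → (-3/5, -79/5, 6)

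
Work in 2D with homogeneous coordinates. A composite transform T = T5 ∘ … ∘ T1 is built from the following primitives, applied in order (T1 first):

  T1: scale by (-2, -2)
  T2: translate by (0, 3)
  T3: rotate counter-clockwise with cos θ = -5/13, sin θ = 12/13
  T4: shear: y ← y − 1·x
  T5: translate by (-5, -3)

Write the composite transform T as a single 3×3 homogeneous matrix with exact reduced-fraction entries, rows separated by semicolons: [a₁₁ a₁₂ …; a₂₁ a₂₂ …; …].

T1 = [-2 0 0; 0 -2 0; 0 0 1]
T2·T1 = [-2 0 0; 0 -2 3; 0 0 1]
T3·…·T1 = [10/13 24/13 -36/13; -24/13 10/13 -15/13; 0 0 1]
T4·…·T1 = [10/13 24/13 -36/13; -34/13 -14/13 21/13; 0 0 1]
T5·…·T1 = [10/13 24/13 -101/13; -34/13 -14/13 -18/13; 0 0 1]

T = [10/13 24/13 -101/13; -34/13 -14/13 -18/13; 0 0 1]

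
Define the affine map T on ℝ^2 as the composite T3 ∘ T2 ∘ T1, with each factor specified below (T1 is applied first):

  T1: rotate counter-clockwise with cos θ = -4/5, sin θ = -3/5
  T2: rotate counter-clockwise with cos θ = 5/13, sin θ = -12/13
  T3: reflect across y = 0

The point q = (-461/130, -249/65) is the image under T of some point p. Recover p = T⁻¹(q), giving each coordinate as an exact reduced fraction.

T1 = [-4/5 3/5 0; -3/5 -4/5 0; 0 0 1]
T2·T1 = [-56/65 -33/65 0; 33/65 -56/65 0; 0 0 1]
T3·…·T1 = [-56/65 -33/65 0; -33/65 56/65 0; 0 0 1]
det M = -1; M⁻¹ = [-56/65 -33/65 0; -33/65 56/65 0; 0 0 1]
M⁻¹ · (-461/130, -249/65)ᵀ = (5, -3/2)ᵀ

p = (5, -3/2)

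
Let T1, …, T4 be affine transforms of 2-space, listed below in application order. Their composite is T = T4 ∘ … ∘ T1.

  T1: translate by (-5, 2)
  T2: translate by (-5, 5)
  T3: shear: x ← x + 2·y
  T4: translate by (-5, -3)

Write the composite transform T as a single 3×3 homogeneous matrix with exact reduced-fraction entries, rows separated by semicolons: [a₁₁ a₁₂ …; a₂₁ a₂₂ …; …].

T = [1 2 -1; 0 1 4; 0 0 1]

T1 = [1 0 -5; 0 1 2; 0 0 1]
T2·T1 = [1 0 -10; 0 1 7; 0 0 1]
T3·…·T1 = [1 2 4; 0 1 7; 0 0 1]
T4·…·T1 = [1 2 -1; 0 1 4; 0 0 1]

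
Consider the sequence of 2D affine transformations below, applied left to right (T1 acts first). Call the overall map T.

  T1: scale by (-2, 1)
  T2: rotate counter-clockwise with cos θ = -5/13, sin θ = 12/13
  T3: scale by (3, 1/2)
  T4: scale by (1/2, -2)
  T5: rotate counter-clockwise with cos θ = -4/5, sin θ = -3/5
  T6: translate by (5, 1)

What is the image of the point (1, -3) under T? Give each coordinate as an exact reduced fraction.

T(p) = (76/65, -178/65)

T1 scale by (-2, 1): (1, -3) → (-2, -3)
T2 rotate counter-clockwise with cos θ = -5/13, sin θ = 12/13: (-2, -3) → (46/13, -9/13)
T3 scale by (3, 1/2): (46/13, -9/13) → (138/13, -9/26)
T4 scale by (1/2, -2): (138/13, -9/26) → (69/13, 9/13)
T5 rotate counter-clockwise with cos θ = -4/5, sin θ = -3/5: (69/13, 9/13) → (-249/65, -243/65)
T6 translate by (5, 1): (-249/65, -243/65) → (76/65, -178/65)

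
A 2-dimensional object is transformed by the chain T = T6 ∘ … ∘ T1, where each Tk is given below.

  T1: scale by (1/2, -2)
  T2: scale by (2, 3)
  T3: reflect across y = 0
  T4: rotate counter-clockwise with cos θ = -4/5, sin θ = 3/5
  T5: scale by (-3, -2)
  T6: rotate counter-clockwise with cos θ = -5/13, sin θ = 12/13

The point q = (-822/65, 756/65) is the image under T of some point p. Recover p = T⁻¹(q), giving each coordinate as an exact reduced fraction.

T1 = [1/2 0 0; 0 -2 0; 0 0 1]
T2·T1 = [1 0 0; 0 -6 0; 0 0 1]
T3·…·T1 = [1 0 0; 0 6 0; 0 0 1]
T4·…·T1 = [-4/5 -18/5 0; 3/5 -24/5 0; 0 0 1]
T5·…·T1 = [12/5 54/5 0; -6/5 48/5 0; 0 0 1]
T6·…·T1 = [12/65 -846/65 0; 174/65 408/65 0; 0 0 1]
det M = 36; M⁻¹ = [34/195 47/130 0; -29/390 1/195 0; 0 0 1]
M⁻¹ · (-822/65, 756/65)ᵀ = (2, 1)ᵀ

p = (2, 1)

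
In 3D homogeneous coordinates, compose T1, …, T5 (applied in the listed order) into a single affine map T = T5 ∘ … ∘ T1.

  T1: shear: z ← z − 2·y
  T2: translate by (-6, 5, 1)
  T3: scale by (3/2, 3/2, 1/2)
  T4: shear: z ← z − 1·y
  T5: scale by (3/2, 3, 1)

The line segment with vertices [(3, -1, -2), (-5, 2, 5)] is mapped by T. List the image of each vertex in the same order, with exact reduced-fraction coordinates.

T1 shear: z ← z − 2·y: (3, -1, -2) → (3, -1, 0); (-5, 2, 5) → (-5, 2, 1)
T2 translate by (-6, 5, 1): (3, -1, 0) → (-3, 4, 1); (-5, 2, 1) → (-11, 7, 2)
T3 scale by (3/2, 3/2, 1/2): (-3, 4, 1) → (-9/2, 6, 1/2); (-11, 7, 2) → (-33/2, 21/2, 1)
T4 shear: z ← z − 1·y: (-9/2, 6, 1/2) → (-9/2, 6, -11/2); (-33/2, 21/2, 1) → (-33/2, 21/2, -19/2)
T5 scale by (3/2, 3, 1): (-9/2, 6, -11/2) → (-27/4, 18, -11/2); (-33/2, 21/2, -19/2) → (-99/4, 63/2, -19/2)

image vertices: (-27/4, 18, -11/2), (-99/4, 63/2, -19/2)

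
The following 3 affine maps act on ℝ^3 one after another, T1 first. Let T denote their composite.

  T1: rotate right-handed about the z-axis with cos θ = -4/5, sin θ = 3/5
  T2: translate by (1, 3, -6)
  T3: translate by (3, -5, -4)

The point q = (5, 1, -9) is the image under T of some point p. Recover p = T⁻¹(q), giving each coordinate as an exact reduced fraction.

p = (1, -3, 1)

T1 = [-4/5 -3/5 0 0; 3/5 -4/5 0 0; 0 0 1 0; 0 0 0 1]
T2·T1 = [-4/5 -3/5 0 1; 3/5 -4/5 0 3; 0 0 1 -6; 0 0 0 1]
T3·…·T1 = [-4/5 -3/5 0 4; 3/5 -4/5 0 -2; 0 0 1 -10; 0 0 0 1]
det M = 1; M⁻¹ = [-4/5 3/5 0 22/5; -3/5 -4/5 0 4/5; 0 0 1 10; 0 0 0 1]
M⁻¹ · (5, 1, -9)ᵀ = (1, -3, 1)ᵀ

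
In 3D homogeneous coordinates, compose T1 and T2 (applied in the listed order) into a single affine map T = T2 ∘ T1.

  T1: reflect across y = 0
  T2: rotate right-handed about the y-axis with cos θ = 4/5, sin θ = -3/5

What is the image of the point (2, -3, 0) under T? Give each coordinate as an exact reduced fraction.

T(p) = (8/5, 3, 6/5)

T1 reflect across y = 0: (2, -3, 0) → (2, 3, 0)
T2 rotate right-handed about the y-axis with cos θ = 4/5, sin θ = -3/5: (2, 3, 0) → (8/5, 3, 6/5)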